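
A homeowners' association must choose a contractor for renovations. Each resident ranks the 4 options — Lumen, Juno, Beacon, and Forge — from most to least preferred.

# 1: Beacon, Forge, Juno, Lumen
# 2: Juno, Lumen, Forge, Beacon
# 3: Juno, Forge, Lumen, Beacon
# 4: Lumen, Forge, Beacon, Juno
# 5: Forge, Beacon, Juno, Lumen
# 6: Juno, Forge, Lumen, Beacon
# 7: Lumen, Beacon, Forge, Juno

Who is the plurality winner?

First-place vote totals:
  Lumen: 2
  Juno: 3
  Beacon: 1
  Forge: 1
Juno has the most first-place votes.

Juno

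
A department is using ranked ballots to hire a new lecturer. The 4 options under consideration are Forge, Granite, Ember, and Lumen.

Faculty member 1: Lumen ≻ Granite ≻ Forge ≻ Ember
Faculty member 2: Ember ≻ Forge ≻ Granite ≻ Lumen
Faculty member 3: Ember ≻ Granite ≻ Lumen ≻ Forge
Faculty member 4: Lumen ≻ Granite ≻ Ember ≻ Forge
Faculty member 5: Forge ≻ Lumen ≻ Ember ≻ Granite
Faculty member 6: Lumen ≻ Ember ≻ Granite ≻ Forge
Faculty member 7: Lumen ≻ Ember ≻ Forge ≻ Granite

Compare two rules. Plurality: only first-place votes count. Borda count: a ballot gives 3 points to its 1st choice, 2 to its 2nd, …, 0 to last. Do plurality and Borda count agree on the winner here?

Plurality first-place counts: Forge 1, Granite 0, Ember 2, Lumen 4 → Lumen.
Borda totals: Forge 7, Granite 8, Ember 12, Lumen 15 → Lumen.
The two rules agree on Lumen.

Yes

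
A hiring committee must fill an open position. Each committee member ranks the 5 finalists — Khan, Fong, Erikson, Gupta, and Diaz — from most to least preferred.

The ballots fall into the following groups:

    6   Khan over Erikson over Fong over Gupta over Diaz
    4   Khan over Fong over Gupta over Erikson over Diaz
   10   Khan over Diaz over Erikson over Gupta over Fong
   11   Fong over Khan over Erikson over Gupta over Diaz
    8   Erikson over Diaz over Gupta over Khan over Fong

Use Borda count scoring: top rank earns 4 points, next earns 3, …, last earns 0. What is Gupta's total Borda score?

Borda scores:
  Khan: 6·4 + 4·4 + 10·4 + 11·3 + 8·1 = 121
  Fong: 6·2 + 4·3 + 10·0 + 11·4 + 8·0 = 68
  Erikson: 6·3 + 4·1 + 10·2 + 11·2 + 8·4 = 96
  Gupta: 6·1 + 4·2 + 10·1 + 11·1 + 8·2 = 51
  Diaz: 6·0 + 4·0 + 10·3 + 11·0 + 8·3 = 54

51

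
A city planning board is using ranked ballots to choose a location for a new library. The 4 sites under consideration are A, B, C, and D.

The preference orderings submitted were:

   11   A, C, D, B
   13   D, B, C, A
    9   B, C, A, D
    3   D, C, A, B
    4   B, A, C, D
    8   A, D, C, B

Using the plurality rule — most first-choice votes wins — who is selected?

First-place vote totals:
  A: 19
  B: 13
  C: 0
  D: 16
A has the most first-place votes.

A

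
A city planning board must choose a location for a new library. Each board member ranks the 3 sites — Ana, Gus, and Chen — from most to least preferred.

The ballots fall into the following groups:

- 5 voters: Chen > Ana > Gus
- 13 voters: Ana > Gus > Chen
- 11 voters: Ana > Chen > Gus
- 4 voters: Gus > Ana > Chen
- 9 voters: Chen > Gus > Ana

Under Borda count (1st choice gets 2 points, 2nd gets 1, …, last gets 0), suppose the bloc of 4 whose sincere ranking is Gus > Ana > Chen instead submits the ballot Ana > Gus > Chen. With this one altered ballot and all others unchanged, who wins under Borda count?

Borda totals with the altered ballot: Ana 61, Gus 26, Chen 39.
The winner is unchanged: still Ana.

Ana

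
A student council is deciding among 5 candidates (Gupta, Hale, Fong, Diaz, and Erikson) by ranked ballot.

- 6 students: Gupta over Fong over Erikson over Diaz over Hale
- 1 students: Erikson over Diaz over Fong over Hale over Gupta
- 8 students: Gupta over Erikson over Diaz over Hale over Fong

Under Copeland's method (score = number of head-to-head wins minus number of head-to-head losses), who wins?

Pairwise results:
  Gupta vs Hale: Gupta wins 14–1.
  Gupta vs Fong: Gupta wins 14–1.
  Gupta vs Diaz: Gupta wins 14–1.
  Gupta vs Erikson: Gupta wins 14–1.
  Hale vs Fong: Hale wins 8–7.
  Hale vs Diaz: Diaz wins 15–0.
  Hale vs Erikson: Erikson wins 15–0.
  Fong vs Diaz: Diaz wins 9–6.
  Fong vs Erikson: Erikson wins 9–6.
  Diaz vs Erikson: Erikson wins 15–0.
Copeland scores (wins − losses):
  Gupta: 4 − 0 = 4
  Hale: 1 − 3 = -2
  Fong: 0 − 4 = -4
  Diaz: 2 − 2 = 0
  Erikson: 3 − 1 = 2
Gupta has the best Copeland score.

Gupta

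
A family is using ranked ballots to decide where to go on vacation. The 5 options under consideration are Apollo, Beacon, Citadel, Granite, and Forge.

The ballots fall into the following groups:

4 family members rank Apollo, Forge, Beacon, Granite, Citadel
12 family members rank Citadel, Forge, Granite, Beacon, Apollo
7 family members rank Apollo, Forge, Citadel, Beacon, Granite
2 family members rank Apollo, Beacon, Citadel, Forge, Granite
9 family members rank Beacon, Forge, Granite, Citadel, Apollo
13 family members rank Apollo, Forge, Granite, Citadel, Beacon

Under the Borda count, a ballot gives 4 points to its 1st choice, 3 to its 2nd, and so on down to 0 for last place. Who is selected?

Forge

Borda scores:
  Apollo: 4·4 + 12·0 + 7·4 + 2·4 + 9·0 + 13·4 = 104
  Beacon: 4·2 + 12·1 + 7·1 + 2·3 + 9·4 + 13·0 = 69
  Citadel: 4·0 + 12·4 + 7·2 + 2·2 + 9·1 + 13·1 = 88
  Granite: 4·1 + 12·2 + 7·0 + 2·0 + 9·2 + 13·2 = 72
  Forge: 4·3 + 12·3 + 7·3 + 2·1 + 9·3 + 13·3 = 137
Forge has the highest total.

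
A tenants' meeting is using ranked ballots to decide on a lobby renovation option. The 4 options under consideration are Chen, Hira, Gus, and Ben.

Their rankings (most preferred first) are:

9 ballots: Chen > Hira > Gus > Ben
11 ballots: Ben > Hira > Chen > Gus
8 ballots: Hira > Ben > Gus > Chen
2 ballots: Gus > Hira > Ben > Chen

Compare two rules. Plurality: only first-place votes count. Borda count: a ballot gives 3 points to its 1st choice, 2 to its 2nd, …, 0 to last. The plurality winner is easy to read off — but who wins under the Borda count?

Plurality first-place counts: Chen 9, Hira 8, Gus 2, Ben 11 → Ben.
Borda totals: Chen 38, Hira 68, Gus 23, Ben 51 → Hira.

Hira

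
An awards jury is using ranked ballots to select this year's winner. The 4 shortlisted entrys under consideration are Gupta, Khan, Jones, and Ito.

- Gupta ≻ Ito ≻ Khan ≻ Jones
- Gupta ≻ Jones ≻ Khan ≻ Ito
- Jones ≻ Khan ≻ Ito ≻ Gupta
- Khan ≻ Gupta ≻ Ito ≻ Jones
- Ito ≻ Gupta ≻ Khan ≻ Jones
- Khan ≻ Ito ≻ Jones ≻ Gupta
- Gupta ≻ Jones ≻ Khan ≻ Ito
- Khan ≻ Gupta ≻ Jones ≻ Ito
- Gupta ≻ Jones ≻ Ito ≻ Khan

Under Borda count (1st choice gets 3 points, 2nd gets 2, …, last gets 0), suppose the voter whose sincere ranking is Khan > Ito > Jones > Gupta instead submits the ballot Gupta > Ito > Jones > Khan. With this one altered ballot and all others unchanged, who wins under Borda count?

Borda totals with the altered ballot: Gupta 21, Khan 12, Jones 11, Ito 10.
The winner is unchanged: still Gupta.

Gupta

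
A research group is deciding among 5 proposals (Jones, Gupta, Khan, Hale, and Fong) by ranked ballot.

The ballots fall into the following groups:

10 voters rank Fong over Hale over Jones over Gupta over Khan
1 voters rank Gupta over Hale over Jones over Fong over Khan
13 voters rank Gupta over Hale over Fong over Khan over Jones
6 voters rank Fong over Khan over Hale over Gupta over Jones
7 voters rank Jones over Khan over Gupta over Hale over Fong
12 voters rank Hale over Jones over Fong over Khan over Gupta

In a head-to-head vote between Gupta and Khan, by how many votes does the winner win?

1

Ballots ranking Gupta above Khan: 10+1+13 = 24.
Ballots ranking Khan above Gupta: 6+7+12 = 25.
Khan wins 25–24, a margin of 1.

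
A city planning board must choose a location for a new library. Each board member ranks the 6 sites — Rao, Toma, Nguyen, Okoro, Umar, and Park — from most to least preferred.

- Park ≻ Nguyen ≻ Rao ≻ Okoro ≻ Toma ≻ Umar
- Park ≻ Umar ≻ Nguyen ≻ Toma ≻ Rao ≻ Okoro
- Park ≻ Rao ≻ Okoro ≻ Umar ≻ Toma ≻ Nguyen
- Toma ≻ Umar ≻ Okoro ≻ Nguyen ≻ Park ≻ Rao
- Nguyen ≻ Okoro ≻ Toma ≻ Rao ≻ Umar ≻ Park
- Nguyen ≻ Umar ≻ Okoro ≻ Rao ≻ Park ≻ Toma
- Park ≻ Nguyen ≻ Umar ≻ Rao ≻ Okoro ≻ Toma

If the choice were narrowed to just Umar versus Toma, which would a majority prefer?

Umar

Ballots ranking Umar above Toma: 4.
Ballots ranking Toma above Umar: 3.
Umar wins the head-to-head, 4–3.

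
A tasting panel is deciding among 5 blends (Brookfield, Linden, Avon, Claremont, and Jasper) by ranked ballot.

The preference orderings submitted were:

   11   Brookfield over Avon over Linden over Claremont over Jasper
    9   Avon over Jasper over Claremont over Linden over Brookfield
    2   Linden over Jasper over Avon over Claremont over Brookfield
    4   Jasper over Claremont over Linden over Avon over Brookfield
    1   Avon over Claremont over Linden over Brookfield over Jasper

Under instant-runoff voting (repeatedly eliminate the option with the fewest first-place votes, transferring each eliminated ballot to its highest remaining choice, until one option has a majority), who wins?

Avon

Round 1: Brookfield 11, Avon 10, Jasper 4, Linden 2, Claremont 0. Claremont has the fewest and is eliminated.
Round 2: Brookfield 11, Avon 10, Jasper 4, Linden 2. Linden has the fewest and is eliminated.
Round 3: Brookfield 11, Avon 10, Jasper 6. Jasper has the fewest and is eliminated.
Round 4: Avon 16, Brookfield 11. Avon has a majority.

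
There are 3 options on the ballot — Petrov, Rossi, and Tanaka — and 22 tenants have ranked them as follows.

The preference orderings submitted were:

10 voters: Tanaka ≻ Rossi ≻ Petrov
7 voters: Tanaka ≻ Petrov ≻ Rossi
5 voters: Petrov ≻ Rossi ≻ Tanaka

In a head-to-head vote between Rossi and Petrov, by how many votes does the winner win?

2

Ballots ranking Rossi above Petrov: 10.
Ballots ranking Petrov above Rossi: 7+5 = 12.
Petrov wins 12–10, a margin of 2.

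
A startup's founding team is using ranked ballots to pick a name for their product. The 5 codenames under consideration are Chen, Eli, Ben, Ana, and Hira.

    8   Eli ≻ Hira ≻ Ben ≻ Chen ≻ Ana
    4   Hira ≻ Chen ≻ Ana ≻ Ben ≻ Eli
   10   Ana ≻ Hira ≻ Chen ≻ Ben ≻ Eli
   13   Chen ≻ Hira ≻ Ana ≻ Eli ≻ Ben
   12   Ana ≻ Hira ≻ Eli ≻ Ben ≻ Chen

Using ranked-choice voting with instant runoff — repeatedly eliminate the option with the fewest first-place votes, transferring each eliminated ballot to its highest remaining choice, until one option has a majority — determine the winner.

Chen

Round 1: Ana 22, Chen 13, Eli 8, Hira 4, Ben 0. Ben has the fewest and is eliminated.
Round 2: Ana 22, Chen 13, Eli 8, Hira 4. Hira has the fewest and is eliminated.
Round 3: Ana 22, Chen 17, Eli 8. Eli has the fewest and is eliminated.
Round 4: Chen 25, Ana 22. Chen has a majority.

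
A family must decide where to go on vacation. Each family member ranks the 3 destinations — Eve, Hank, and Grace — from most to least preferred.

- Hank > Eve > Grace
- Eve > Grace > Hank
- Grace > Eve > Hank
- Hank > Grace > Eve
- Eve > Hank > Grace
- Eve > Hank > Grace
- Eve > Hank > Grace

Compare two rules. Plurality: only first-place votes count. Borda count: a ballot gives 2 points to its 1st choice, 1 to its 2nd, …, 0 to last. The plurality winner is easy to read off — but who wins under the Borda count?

Plurality first-place counts: Eve 4, Hank 2, Grace 1 → Eve.
Borda totals: Eve 10, Hank 7, Grace 4 → Eve.

Eve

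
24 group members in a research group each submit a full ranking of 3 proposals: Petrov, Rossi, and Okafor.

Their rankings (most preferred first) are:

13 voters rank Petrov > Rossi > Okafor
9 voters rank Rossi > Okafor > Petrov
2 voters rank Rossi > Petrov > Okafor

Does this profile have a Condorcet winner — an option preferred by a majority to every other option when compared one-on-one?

Head-to-head results (24 voters total):
Petrov vs Rossi: Petrov wins 13–11.
Petrov vs Okafor: Petrov wins 15–9.
Rossi vs Okafor: Rossi wins 24–0.
Petrov beats each rival — Rossi (13–11), Okafor (15–9) — so Petrov is the Condorcet winner.

Yes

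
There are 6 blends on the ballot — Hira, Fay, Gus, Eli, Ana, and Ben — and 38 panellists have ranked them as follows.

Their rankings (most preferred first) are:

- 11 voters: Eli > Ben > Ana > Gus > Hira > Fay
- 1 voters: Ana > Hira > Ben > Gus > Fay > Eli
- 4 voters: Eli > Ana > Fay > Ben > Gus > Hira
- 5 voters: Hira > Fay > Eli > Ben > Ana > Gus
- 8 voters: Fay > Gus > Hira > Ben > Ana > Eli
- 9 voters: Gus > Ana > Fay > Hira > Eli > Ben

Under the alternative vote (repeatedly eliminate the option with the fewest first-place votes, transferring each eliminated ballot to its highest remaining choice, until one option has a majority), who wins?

Fay

Round 1: Eli 15, Gus 9, Fay 8, Hira 5, Ana 1, Ben 0. Ben has the fewest and is eliminated.
Round 2: Eli 15, Gus 9, Fay 8, Hira 5, Ana 1. Ana has the fewest and is eliminated.
Round 3: Eli 15, Gus 9, Fay 8, Hira 6. Hira has the fewest and is eliminated.
Round 4: Eli 15, Fay 13, Gus 10. Gus has the fewest and is eliminated.
Round 5: Fay 23, Eli 15. Fay has a majority.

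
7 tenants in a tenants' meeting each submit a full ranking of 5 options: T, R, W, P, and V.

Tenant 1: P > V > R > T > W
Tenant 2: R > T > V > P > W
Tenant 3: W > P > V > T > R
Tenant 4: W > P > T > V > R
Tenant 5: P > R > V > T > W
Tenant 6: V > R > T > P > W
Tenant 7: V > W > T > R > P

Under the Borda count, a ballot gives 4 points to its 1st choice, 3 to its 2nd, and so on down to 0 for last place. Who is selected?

V

Borda scores:
  T: 1 + 3 + 1 + 2 + 1 + 2 + 2 = 12
  R: 2 + 4 + 0 + 0 + 3 + 3 + 1 = 13
  W: 0 + 0 + 4 + 4 + 0 + 0 + 3 = 11
  P: 4 + 1 + 3 + 3 + 4 + 1 + 0 = 16
  V: 3 + 2 + 2 + 1 + 2 + 4 + 4 = 18
V has the highest total.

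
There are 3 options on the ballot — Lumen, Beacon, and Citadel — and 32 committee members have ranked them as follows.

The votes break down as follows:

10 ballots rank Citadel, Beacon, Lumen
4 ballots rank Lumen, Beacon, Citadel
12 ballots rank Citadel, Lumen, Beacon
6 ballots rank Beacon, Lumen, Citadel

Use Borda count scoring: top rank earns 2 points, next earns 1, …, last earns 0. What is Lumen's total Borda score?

Borda scores:
  Lumen: 10·0 + 4·2 + 12·1 + 6·1 = 26
  Beacon: 10·1 + 4·1 + 12·0 + 6·2 = 26
  Citadel: 10·2 + 4·0 + 12·2 + 6·0 = 44

26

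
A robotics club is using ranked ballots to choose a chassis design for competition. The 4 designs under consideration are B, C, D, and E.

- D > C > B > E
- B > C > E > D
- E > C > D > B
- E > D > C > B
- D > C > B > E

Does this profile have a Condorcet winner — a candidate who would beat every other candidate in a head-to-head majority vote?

No

Head-to-head results (5 voters total):
B vs C: C wins 4–1.
B vs D: D wins 4–1.
B vs E: B wins 3–2.
C vs D: D wins 3–2.
C vs E: C wins 3–2.
D vs E: E wins 3–2.
No candidate beats all others: B beats E beats D beats B, a majority cycle.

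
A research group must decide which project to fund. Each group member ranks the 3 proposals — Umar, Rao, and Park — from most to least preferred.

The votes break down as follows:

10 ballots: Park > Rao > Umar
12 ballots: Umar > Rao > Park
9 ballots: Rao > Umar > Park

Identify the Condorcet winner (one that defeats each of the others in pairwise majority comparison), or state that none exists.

Rao

Head-to-head results (31 voters total):
Umar vs Rao: Rao wins 19–12.
Umar vs Park: Umar wins 21–10.
Rao vs Park: Rao wins 21–10.
Rao beats each rival — Umar (19–12), Park (21–10) — so Rao is the Condorcet winner.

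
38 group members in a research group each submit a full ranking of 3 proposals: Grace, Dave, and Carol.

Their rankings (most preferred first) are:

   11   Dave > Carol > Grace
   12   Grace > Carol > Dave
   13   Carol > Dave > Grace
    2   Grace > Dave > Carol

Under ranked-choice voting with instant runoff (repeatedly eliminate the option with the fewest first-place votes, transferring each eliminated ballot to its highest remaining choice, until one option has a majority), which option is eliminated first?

Round 1: Grace 14, Carol 13, Dave 11. Dave has the fewest and is eliminated.
Round 2: Carol 24, Grace 14. Carol has a majority.

Dave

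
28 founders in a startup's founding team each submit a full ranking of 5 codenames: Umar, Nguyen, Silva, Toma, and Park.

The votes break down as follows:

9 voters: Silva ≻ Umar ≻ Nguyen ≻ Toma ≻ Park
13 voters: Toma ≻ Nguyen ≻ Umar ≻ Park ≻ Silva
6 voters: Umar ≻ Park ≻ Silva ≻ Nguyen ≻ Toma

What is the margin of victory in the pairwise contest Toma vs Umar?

2

Ballots ranking Toma above Umar: 13.
Ballots ranking Umar above Toma: 9+6 = 15.
Umar wins 15–13, a margin of 2.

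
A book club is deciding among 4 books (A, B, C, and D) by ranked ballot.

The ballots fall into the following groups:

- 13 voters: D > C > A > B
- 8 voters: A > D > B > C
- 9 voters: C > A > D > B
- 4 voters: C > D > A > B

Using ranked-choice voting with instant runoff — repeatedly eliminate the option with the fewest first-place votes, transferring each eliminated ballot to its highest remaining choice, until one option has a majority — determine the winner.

Round 1: C 13, D 13, A 8, B 0. B has the fewest and is eliminated.
Round 2: C 13, D 13, A 8. A has the fewest and is eliminated.
Round 3: D 21, C 13. D has a majority.

D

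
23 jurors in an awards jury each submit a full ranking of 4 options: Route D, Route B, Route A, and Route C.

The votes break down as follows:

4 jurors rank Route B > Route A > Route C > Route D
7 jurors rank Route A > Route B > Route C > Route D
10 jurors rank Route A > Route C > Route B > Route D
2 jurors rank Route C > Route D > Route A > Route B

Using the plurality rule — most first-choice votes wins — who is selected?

First-place vote totals:
  Route D: 0
  Route B: 4
  Route A: 17
  Route C: 2
Route A has the most first-place votes.

Route A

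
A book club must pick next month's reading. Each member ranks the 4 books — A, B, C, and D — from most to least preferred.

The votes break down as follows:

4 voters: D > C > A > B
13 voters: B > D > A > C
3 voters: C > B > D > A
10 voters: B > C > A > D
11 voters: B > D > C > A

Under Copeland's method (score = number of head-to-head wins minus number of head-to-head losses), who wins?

Pairwise results:
  A vs B: B wins 37–4.
  A vs C: C wins 28–13.
  A vs D: D wins 31–10.
  B vs C: B wins 34–7.
  B vs D: B wins 37–4.
  C vs D: D wins 28–13.
Copeland scores (wins − losses):
  A: 0 − 3 = -3
  B: 3 − 0 = 3
  C: 1 − 2 = -1
  D: 2 − 1 = 1
B has the best Copeland score.

B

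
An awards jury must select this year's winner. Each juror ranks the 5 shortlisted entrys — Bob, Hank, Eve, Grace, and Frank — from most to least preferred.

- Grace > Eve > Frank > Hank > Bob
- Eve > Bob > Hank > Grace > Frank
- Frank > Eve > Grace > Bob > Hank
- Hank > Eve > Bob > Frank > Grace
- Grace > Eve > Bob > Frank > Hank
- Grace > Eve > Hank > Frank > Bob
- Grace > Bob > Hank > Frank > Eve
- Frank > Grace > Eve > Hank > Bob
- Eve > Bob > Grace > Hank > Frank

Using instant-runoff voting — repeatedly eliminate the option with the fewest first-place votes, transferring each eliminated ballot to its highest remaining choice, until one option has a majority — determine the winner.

Grace

Round 1: Grace 4, Eve 2, Frank 2, Hank 1, Bob 0. Bob has the fewest and is eliminated.
Round 2: Grace 4, Eve 2, Frank 2, Hank 1. Hank has the fewest and is eliminated.
Round 3: Grace 4, Eve 3, Frank 2. Frank has the fewest and is eliminated.
Round 4: Grace 5, Eve 4. Grace has a majority.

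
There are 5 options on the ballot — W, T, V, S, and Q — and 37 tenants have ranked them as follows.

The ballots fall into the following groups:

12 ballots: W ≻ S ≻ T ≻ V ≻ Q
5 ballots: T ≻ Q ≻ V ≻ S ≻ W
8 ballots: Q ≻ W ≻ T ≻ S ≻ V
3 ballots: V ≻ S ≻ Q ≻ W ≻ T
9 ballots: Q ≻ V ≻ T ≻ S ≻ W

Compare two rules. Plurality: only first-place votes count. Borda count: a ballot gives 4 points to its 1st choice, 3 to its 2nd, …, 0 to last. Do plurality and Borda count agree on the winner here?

Plurality first-place counts: W 12, T 5, V 3, S 0, Q 17 → Q.
Borda totals: W 75, T 78, V 61, S 67, Q 89 → Q.
The two rules agree on Q.

Yes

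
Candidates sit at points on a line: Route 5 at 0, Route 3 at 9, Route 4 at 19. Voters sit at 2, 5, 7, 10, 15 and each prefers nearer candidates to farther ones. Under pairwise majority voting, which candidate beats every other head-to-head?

Route 3

With single-peaked preferences on a line, the Condorcet winner is the candidate closest to the median voter.
The median voter (position 7) is closest to Route 3 at 9.
Check: Route 3 vs Route 4 — voters closer to Route 3: 4 of 5.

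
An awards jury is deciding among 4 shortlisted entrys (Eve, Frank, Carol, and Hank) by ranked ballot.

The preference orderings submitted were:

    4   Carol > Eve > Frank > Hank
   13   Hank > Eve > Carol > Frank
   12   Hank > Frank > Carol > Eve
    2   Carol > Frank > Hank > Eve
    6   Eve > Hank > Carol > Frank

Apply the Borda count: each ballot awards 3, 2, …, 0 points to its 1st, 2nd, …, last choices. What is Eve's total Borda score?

52

Borda scores:
  Eve: 4·2 + 13·2 + 12·0 + 2·0 + 6·3 = 52
  Frank: 4·1 + 13·0 + 12·2 + 2·2 + 6·0 = 32
  Carol: 4·3 + 13·1 + 12·1 + 2·3 + 6·1 = 49
  Hank: 4·0 + 13·3 + 12·3 + 2·1 + 6·2 = 89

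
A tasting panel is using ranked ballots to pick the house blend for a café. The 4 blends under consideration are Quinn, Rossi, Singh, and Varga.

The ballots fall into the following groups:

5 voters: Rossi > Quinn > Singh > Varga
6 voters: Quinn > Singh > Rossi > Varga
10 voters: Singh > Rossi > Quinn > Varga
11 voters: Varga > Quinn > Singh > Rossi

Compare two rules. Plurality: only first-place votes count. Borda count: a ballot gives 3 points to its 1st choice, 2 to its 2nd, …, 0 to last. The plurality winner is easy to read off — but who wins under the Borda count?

Plurality first-place counts: Quinn 6, Rossi 5, Singh 10, Varga 11 → Varga.
Borda totals: Quinn 60, Rossi 41, Singh 58, Varga 33 → Quinn.

Quinn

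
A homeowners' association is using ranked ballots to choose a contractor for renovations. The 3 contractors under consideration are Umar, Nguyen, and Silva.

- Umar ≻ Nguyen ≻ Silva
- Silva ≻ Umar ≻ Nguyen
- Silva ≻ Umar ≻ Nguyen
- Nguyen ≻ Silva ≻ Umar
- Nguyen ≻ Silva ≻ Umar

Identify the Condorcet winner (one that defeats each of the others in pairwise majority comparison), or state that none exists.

Head-to-head results (5 voters total):
Umar vs Nguyen: Umar wins 3–2.
Umar vs Silva: Silva wins 4–1.
Nguyen vs Silva: Nguyen wins 3–2.
No candidate beats all others: Umar beats Nguyen beats Silva beats Umar, a majority cycle.

No Condorcet winner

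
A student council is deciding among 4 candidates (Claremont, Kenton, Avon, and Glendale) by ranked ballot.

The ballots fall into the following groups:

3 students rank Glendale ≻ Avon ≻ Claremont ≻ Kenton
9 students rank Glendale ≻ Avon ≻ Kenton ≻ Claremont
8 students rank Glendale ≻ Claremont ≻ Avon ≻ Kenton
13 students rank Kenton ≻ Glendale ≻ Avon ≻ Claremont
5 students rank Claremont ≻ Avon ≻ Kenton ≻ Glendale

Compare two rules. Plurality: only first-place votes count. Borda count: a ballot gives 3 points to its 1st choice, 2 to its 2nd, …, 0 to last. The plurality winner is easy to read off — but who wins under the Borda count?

Plurality first-place counts: Claremont 5, Kenton 13, Avon 0, Glendale 20 → Glendale.
Borda totals: Claremont 34, Kenton 53, Avon 55, Glendale 86 → Glendale.

Glendale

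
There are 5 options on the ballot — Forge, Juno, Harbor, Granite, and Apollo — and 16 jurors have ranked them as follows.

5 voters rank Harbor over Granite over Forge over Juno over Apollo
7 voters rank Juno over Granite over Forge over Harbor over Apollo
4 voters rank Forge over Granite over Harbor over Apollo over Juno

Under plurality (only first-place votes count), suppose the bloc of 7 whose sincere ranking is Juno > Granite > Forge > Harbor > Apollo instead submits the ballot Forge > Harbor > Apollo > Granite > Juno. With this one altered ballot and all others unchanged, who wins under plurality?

Forge

First-place totals with the altered ballot: Forge 11, Juno 0, Harbor 5, Granite 0, Apollo 0.
The switch changes the winner from Juno to Forge.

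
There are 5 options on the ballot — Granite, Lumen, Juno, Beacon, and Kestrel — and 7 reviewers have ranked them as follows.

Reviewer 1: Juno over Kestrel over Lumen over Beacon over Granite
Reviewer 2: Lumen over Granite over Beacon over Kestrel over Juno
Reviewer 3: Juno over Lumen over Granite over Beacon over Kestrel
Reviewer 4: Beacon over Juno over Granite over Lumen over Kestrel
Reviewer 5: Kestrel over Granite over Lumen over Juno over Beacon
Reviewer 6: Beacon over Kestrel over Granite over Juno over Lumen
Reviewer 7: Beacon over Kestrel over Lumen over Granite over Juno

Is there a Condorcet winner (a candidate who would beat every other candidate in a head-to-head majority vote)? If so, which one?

There is no Condorcet winner

Head-to-head results (7 voters total):
Granite vs Lumen: Lumen wins 4–3.
Granite vs Juno: Granite wins 4–3.
Granite vs Beacon: Beacon wins 4–3.
Granite vs Kestrel: Kestrel wins 4–3.
Lumen vs Juno: Juno wins 4–3.
Lumen vs Beacon: Lumen wins 4–3.
Lumen vs Kestrel: Kestrel wins 4–3.
Juno vs Beacon: Beacon wins 4–3.
Juno vs Kestrel: Kestrel wins 4–3.
Beacon vs Kestrel: Beacon wins 5–2.
No candidate beats all others: Granite beats Juno beats Lumen beats Granite, a majority cycle.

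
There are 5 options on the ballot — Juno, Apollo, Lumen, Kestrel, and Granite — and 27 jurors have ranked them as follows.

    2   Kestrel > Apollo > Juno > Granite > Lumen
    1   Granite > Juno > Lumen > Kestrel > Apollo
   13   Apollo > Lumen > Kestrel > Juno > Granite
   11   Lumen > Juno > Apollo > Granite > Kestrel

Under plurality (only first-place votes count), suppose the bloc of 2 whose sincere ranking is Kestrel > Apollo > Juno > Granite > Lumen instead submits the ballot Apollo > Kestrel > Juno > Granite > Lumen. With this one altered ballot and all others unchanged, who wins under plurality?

Apollo

First-place totals with the altered ballot: Juno 0, Apollo 15, Lumen 11, Kestrel 0, Granite 1.
The winner is unchanged: still Apollo.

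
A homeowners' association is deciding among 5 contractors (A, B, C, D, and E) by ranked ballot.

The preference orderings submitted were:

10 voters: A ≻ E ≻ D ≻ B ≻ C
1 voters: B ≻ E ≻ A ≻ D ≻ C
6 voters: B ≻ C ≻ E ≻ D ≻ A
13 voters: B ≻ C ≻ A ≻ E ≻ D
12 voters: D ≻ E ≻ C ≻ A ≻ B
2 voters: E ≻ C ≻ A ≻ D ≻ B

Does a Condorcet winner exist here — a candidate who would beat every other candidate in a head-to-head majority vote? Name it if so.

There is no Condorcet winner

Head-to-head results (44 voters total):
A vs B: A wins 24–20.
A vs C: C wins 33–11.
A vs D: A wins 26–18.
A vs E: A wins 23–21.
B vs C: B wins 30–14.
B vs D: D wins 24–20.
B vs E: E wins 24–20.
C vs D: D wins 23–21.
C vs E: E wins 25–19.
D vs E: E wins 32–12.
No candidate beats all others: A beats B beats C beats A, a majority cycle.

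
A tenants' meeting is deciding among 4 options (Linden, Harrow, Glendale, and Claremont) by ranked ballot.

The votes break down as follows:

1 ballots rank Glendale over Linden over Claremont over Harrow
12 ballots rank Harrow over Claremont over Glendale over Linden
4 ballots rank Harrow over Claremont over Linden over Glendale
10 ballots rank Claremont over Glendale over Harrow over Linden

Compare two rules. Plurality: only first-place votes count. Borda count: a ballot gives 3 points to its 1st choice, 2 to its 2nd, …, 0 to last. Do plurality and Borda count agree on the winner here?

Plurality first-place counts: Linden 0, Harrow 16, Glendale 1, Claremont 10 → Harrow.
Borda totals: Linden 6, Harrow 58, Glendale 35, Claremont 63 → Claremont.
The two rules disagree: plurality picks Harrow, Borda picks Claremont.

No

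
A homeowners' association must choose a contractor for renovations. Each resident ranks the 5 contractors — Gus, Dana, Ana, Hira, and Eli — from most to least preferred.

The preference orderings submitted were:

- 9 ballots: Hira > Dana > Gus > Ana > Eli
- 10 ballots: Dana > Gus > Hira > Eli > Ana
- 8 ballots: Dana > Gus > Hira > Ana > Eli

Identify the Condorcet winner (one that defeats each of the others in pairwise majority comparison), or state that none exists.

Dana

Head-to-head results (27 voters total):
Gus vs Dana: Dana wins 27–0.
Gus vs Ana: Gus wins 27–0.
Gus vs Hira: Gus wins 18–9.
Gus vs Eli: Gus wins 27–0.
Dana vs Ana: Dana wins 27–0.
Dana vs Hira: Dana wins 18–9.
Dana vs Eli: Dana wins 27–0.
Ana vs Hira: Hira wins 27–0.
Ana vs Eli: Ana wins 17–10.
Hira vs Eli: Hira wins 27–0.
Dana beats each rival — Gus (27–0), Ana (27–0), Hira (18–9), Eli (27–0) — so Dana is the Condorcet winner.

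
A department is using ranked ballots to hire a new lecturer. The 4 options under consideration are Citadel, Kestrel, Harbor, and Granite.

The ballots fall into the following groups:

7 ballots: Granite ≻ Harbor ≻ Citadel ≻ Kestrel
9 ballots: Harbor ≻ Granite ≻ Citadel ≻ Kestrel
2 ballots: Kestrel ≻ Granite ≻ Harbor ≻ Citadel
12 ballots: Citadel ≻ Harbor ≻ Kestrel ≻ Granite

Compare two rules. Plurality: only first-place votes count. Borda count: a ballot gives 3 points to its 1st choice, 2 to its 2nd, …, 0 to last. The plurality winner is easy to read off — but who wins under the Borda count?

Harbor

Plurality first-place counts: Citadel 12, Kestrel 2, Harbor 9, Granite 7 → Citadel.
Borda totals: Citadel 52, Kestrel 18, Harbor 67, Granite 43 → Harbor.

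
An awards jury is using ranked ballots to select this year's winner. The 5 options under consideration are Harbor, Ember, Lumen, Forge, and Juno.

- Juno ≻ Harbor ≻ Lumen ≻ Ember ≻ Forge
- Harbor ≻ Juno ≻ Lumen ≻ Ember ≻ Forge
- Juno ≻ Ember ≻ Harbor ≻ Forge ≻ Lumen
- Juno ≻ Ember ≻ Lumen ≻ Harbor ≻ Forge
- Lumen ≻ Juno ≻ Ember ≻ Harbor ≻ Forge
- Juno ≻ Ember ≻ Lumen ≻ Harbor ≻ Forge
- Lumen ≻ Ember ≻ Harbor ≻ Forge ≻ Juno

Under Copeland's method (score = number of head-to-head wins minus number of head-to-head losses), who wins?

Pairwise results:
  Harbor vs Ember: Ember wins 5–2.
  Harbor vs Lumen: Lumen wins 4–3.
  Harbor vs Forge: Harbor wins 7–0.
  Harbor vs Juno: Juno wins 5–2.
  Ember vs Lumen: Lumen wins 4–3.
  Ember vs Forge: Ember wins 7–0.
  Ember vs Juno: Juno wins 6–1.
  Lumen vs Forge: Lumen wins 6–1.
  Lumen vs Juno: Juno wins 5–2.
  Forge vs Juno: Juno wins 6–1.
Copeland scores (wins − losses):
  Harbor: 1 − 3 = -2
  Ember: 2 − 2 = 0
  Lumen: 3 − 1 = 2
  Forge: 0 − 4 = -4
  Juno: 4 − 0 = 4
Juno has the best Copeland score.

Juno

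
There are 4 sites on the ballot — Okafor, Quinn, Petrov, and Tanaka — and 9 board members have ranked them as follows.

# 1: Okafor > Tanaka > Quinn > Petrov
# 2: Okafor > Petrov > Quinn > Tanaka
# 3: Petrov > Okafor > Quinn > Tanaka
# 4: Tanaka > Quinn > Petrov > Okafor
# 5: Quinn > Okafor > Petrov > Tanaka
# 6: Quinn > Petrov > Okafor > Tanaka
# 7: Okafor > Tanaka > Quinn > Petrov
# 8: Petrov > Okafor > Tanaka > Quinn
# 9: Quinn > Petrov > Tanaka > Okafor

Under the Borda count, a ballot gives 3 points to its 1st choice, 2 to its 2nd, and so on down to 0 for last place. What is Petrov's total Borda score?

14

Borda scores:
  Okafor: 3 + 3 + 2 + 0 + 2 + 1 + 3 + 2 + 0 = 16
  Quinn: 1 + 1 + 1 + 2 + 3 + 3 + 1 + 0 + 3 = 15
  Petrov: 0 + 2 + 3 + 1 + 1 + 2 + 0 + 3 + 2 = 14
  Tanaka: 2 + 0 + 0 + 3 + 0 + 0 + 2 + 1 + 1 = 9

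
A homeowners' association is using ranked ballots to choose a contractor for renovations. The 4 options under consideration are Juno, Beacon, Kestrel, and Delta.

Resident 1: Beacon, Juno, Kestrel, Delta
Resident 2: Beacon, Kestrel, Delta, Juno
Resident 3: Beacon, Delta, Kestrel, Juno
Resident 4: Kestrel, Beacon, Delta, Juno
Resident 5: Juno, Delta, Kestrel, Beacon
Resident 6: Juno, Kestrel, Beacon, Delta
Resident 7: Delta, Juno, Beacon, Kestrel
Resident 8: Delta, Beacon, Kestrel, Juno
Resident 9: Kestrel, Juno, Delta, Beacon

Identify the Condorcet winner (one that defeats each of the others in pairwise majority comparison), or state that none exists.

Head-to-head results (9 voters total):
Juno vs Beacon: Beacon wins 5–4.
Juno vs Kestrel: Kestrel wins 5–4.
Juno vs Delta: Delta wins 5–4.
Beacon vs Kestrel: Beacon wins 5–4.
Beacon vs Delta: Beacon wins 5–4.
Kestrel vs Delta: Kestrel wins 5–4.
Beacon beats each rival — Juno (5–4), Kestrel (5–4), Delta (5–4) — so Beacon is the Condorcet winner.

Beacon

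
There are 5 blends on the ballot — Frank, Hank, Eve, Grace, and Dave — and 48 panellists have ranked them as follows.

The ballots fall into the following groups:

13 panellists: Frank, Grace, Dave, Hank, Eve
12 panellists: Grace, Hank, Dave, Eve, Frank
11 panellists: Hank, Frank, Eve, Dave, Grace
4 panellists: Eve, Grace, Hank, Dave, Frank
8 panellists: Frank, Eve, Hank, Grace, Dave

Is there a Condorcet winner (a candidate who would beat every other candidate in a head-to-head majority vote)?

Head-to-head results (48 voters total):
Frank vs Hank: Hank wins 27–21.
Frank vs Eve: Frank wins 32–16.
Frank vs Grace: Frank wins 32–16.
Frank vs Dave: Frank wins 32–16.
Hank vs Eve: Hank wins 36–12.
Hank vs Grace: Grace wins 29–19.
Hank vs Dave: Hank wins 35–13.
Eve vs Grace: Grace wins 25–23.
Eve vs Dave: Dave wins 25–23.
Grace vs Dave: Grace wins 37–11.
No candidate beats all others: Frank beats Grace beats Hank beats Frank, a majority cycle.

No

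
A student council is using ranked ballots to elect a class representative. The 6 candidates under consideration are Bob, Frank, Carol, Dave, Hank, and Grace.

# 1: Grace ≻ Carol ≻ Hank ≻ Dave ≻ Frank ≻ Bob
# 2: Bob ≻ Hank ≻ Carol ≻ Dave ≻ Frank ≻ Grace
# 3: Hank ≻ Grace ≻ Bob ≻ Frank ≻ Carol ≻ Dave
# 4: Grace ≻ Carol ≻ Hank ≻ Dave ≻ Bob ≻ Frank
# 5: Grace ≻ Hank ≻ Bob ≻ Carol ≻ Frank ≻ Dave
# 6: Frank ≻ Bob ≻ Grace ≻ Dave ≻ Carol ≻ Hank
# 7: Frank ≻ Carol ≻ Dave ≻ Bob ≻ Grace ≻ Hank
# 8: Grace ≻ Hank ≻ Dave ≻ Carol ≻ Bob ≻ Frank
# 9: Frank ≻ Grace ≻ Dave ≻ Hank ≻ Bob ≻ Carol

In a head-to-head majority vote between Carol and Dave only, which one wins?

Ballots ranking Carol above Dave: 6.
Ballots ranking Dave above Carol: 3.
Carol wins the head-to-head, 6–3.

Carol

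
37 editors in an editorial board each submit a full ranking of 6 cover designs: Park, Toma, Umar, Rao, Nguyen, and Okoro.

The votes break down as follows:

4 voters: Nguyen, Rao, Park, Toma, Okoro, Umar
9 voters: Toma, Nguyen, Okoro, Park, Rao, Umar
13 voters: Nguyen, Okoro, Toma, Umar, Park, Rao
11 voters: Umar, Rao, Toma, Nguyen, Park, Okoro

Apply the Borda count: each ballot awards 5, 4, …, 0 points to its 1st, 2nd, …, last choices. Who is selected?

Borda scores:
  Park: 4·3 + 9·2 + 13·1 + 11·1 = 54
  Toma: 4·2 + 9·5 + 13·3 + 11·3 = 125
  Umar: 4·0 + 9·0 + 13·2 + 11·5 = 81
  Rao: 4·4 + 9·1 + 13·0 + 11·4 = 69
  Nguyen: 4·5 + 9·4 + 13·5 + 11·2 = 143
  Okoro: 4·1 + 9·3 + 13·4 + 11·0 = 83
Nguyen has the highest total.

Nguyen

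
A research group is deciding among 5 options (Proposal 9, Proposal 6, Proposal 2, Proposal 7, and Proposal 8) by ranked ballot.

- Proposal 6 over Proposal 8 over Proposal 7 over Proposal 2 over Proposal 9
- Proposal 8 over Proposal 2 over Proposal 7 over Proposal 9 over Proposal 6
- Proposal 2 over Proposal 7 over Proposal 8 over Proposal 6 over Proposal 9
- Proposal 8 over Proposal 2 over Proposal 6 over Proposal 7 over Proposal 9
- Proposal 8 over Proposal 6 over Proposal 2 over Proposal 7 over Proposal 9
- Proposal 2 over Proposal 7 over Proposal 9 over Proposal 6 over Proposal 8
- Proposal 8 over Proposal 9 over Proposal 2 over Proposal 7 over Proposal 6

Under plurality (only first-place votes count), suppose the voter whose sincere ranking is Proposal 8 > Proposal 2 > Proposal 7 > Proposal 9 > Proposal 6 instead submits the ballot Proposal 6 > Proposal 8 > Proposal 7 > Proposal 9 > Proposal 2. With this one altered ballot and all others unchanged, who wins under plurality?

Proposal 8

First-place totals with the altered ballot: Proposal 9 0, Proposal 6 2, Proposal 2 2, Proposal 7 0, Proposal 8 3.
The winner is unchanged: still Proposal 8.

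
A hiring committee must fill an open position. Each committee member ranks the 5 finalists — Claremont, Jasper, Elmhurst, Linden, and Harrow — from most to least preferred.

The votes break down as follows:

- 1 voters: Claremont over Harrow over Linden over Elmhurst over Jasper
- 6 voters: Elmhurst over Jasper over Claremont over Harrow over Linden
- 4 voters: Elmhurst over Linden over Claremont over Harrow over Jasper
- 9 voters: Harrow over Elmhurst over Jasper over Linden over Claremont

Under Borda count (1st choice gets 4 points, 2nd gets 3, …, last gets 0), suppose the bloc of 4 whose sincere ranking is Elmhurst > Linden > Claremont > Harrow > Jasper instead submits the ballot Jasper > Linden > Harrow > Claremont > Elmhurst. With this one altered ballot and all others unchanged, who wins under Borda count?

Borda totals with the altered ballot: Claremont 20, Jasper 52, Elmhurst 52, Linden 23, Harrow 53.
The switch changes the winner from Elmhurst to Harrow.

Harrow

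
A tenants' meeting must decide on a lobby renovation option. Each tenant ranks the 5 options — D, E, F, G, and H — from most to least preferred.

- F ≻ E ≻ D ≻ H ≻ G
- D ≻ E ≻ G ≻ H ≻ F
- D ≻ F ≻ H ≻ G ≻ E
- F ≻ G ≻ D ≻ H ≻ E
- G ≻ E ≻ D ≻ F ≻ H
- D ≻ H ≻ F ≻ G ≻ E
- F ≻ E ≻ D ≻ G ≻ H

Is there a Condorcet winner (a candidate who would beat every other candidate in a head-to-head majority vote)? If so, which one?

D

Head-to-head results (7 voters total):
D vs E: D wins 4–3.
D vs F: D wins 4–3.
D vs G: D wins 5–2.
D vs H: D wins 7–0.
E vs F: F wins 5–2.
E vs G: G wins 4–3.
E vs H: E wins 4–3.
F vs G: F wins 5–2.
F vs H: F wins 5–2.
G vs H: G wins 4–3.
D beats each rival — E (4–3), F (4–3), G (5–2), H (7–0) — so D is the Condorcet winner.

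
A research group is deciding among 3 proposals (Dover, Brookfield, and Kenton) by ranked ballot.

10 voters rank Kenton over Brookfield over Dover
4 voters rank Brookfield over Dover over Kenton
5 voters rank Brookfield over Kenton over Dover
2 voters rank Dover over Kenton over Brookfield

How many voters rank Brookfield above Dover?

Ballots ranking Brookfield above Dover: 10+4+5 = 19.
Ballots ranking Dover above Brookfield: 2.
So 19 of 21 voters prefer Brookfield to Dover.

19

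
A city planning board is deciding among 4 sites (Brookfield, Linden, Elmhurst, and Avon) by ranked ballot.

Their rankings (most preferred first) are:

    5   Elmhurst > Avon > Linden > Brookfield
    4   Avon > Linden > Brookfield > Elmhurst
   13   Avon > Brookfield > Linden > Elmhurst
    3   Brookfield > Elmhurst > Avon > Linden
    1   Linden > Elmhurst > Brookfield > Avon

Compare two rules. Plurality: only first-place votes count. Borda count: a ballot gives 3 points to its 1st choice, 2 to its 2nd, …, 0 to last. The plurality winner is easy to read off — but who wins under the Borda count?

Avon

Plurality first-place counts: Brookfield 3, Linden 1, Elmhurst 5, Avon 17 → Avon.
Borda totals: Brookfield 40, Linden 29, Elmhurst 23, Avon 64 → Avon.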